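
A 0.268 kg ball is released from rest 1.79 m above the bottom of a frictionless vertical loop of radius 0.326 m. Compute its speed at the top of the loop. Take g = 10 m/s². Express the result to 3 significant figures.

v = 4.77 m/s

Energy conservation: mgh = ½mv_top² + mg(2r)
v_top² = 2g(h − 2r) = 2(10)(1.79 − 0.6520) = 22.76
v_top = 4.771 m/s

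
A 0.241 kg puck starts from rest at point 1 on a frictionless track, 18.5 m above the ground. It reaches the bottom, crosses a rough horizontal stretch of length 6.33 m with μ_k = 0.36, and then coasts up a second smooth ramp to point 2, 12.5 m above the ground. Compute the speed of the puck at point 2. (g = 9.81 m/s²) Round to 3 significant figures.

Energy at 1: mgh₁ = (0.241)(9.81)(18.5) = 43.738 J
Friction loss: W_f = μ_k mg d = 5.388 J
At 2: ½mv² + mgh₂ = mgh₁ − W_f
½mv² = 43.738 − 5.388 − 29.553 = 8.7977 J
v = √(2 × 8.7977/0.241) = 8.545 m/s

v = 8.54 m/s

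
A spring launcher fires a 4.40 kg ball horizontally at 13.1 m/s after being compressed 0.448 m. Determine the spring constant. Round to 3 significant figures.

½kx² = ½mv²
k = mv²/x² = (4.40)(13.1)²/(0.448)² = 3762 N/m

k = 3760 N/m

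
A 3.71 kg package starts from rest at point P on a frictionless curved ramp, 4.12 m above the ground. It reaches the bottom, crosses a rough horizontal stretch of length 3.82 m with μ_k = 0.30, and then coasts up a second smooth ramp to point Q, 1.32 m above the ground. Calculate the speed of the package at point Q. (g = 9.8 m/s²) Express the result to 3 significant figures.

v = 5.69 m/s

Energy at P: mgh₁ = (3.71)(9.8)(4.12) = 149.79 J
Friction loss: W_f = μ_k mg d = 41.67 J
At Q: ½mv² + mgh₂ = mgh₁ − W_f
½mv² = 149.79 − 41.67 − 47.993 = 60.136 J
v = √(2 × 60.136/3.71) = 5.694 m/s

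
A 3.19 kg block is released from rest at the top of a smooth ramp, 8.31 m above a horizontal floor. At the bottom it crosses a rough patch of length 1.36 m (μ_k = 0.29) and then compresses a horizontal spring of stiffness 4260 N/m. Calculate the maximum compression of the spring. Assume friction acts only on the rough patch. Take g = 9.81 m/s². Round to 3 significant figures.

Initial energy: E₁ = mgh = (3.19)(9.81)(8.31) = 260.05 J
Friction removes W_f = μ_k mg d = (0.29)(3.19)(9.81)(1.36) = 12.34 J
Energy reaching the spring: E = 260.05 − 12.34 = 247.71 J
At max compression ½kx² = E ⇒ x = √(2E/k) = √(2 × 247.71/4260) = 0.3410 m

x = 0.341 m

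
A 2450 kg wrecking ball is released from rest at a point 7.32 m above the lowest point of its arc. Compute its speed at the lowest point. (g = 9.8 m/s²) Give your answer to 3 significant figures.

Energy conservation between the two points: mgh = ½mv²
v = √(2gh) = √(2 × 9.8 × 7.32) = √143.47 = 11.98 m/s

v = 12.0 m/s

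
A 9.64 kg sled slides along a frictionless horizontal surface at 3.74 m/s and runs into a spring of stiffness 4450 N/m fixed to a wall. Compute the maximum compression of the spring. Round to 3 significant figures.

All KE is stored as spring PE at maximum compression: ½mv² = ½kx²
x = v√(m/k) = 3.74 × √(9.64/4450) = 0.1741 m

x = 0.174 m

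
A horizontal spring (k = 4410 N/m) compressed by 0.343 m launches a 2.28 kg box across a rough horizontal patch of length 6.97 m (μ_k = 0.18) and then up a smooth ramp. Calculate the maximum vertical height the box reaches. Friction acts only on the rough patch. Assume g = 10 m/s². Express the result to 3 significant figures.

h = 10.1 m

Spring energy: E₀ = ½kx² = ½(4410)(0.343)² = 259.42 J
Friction: W_f = μ_k mg d = (0.18)(2.28)(10)(6.97) = 28.60 J
Energy at base of ramp: E = 259.42 − 28.60 = 230.81 J
At max height all remaining energy is PE: mgh = E ⇒ h = E/(mg) = 230.81/(2.28 × 10) = 10.12 m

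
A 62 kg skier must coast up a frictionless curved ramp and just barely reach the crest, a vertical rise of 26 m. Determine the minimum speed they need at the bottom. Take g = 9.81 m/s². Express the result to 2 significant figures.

v = 23 m/s

At the top they are momentarily at rest, so all KE converts to PE: ½mv² = mgh
v = √(2gh) = √(2 × 9.81 × 26) = 22.59 m/s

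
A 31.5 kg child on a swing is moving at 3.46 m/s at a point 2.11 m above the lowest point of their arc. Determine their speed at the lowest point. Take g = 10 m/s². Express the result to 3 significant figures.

v = 7.36 m/s

By conservation of mechanical energy, ½mv₀² + mgh = ½mv²
The mass cancels from both sides.
v² = v₀² + 2gh = (3.46)² + 2(10)(2.11) = 54.172
v = √54.172 = 7.360 m/s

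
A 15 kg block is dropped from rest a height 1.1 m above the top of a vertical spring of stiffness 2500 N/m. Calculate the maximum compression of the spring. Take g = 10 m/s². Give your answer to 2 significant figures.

Let x be the compression. The total drop is H + x, and the block is instantaneously at rest at max compression, so energy conservation gives:
mg(H + x) = ½kx²
½(2500)x² − (15)(10)x − (15)(10)(1.1) = 0
1250x² − 150.0x − 165.0 = 0
x = [150.0 + √(22500 + 825000)]/(2 × 1250) = 0.4282 m

x = 0.43 m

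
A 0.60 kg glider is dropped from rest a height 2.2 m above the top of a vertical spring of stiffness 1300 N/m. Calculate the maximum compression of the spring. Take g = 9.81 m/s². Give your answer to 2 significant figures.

Take the reference level at the top of the uncompressed spring. At max compression the glider has fallen H + x and is momentarily at rest:
mg(H + x) = ½kx²
½(1300)x² − (0.60)(9.81)x − (0.60)(9.81)(2.2) = 0
650.0x² − 5.886x − 12.95 = 0
x = [5.886 + √(34.64 + 33668)]/(2 × 650.0) = 0.1457 m

x = 0.15 m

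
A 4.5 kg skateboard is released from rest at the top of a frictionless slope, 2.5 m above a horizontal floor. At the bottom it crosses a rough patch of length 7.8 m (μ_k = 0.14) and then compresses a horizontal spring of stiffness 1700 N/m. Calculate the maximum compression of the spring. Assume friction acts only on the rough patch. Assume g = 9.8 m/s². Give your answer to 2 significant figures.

Initial energy: E₁ = mgh = (4.5)(9.8)(2.5) = 110.25 J
Friction removes W_f = μ_k mg d = (0.14)(4.5)(9.8)(7.8) = 48.16 J
Energy reaching the spring: E = 110.25 − 48.16 = 62.093 J
At max compression ½kx² = E ⇒ x = √(2E/k) = √(2 × 62.093/1700) = 0.2703 m

x = 0.27 m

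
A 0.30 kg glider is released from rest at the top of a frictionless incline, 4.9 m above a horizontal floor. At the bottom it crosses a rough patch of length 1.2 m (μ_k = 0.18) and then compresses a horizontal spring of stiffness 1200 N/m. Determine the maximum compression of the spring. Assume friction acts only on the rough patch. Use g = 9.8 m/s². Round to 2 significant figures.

x = 0.15 m

Initial energy: E₁ = mgh = (0.30)(9.8)(4.9) = 14.406 J
Friction removes W_f = μ_k mg d = (0.18)(0.30)(9.8)(1.2) = 0.6350 J
Energy reaching the spring: E = 14.406 − 0.6350 = 13.771 J
At max compression ½kx² = E ⇒ x = √(2E/k) = √(2 × 13.771/1200) = 0.1515 m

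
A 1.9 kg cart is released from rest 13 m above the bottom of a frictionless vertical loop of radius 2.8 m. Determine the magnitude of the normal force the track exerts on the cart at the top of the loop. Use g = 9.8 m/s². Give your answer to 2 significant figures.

N = 80 N

Energy from release to top (height 2r): mgh = ½mv_top² + mg(2r)
v_top² = 2g(h − 2r) = 2(9.8)(13 − 5.600) = 145.04 m²/s²
At the top, both N and weight point toward the centre: N + mg = mv_top²/r
N = m(v_top²/r − g) = 1.9(145.04/2.8 − 9.8) = 79.80 N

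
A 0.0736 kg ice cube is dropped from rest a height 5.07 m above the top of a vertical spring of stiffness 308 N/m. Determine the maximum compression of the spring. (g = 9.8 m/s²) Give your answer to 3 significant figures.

Measuring PE from the top of the relaxed spring, at max compression the cube has dropped H + x with zero KE, so:
mg(H + x) = ½kx²
½(308)x² − (0.0736)(9.8)x − (0.0736)(9.8)(5.07) = 0
154.0x² − 0.7213x − 3.657 = 0
x = [0.7213 + √(0.5202 + 2252.6)]/(2 × 154.0) = 0.1565 m

x = 0.156 m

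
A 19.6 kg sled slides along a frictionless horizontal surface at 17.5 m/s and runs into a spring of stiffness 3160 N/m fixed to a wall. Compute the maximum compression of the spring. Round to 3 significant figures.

Conservation of energy between contact and max compression: ½mv² = ½kx²
x = v√(m/k) = 17.5 × √(19.6/3160) = 1.378 m

x = 1.38 m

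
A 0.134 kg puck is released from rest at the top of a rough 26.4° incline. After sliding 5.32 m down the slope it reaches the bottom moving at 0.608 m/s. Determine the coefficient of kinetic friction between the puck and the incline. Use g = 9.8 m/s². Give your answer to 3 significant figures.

μ_k = 0.492

Energy balance down the incline: mg L sinθ − ½mv² = μ_k (mg cosθ) L
mgL sinθ = 3.1063 J; ½mv² = 0.024767 J
W_f = 3.1063 − 0.024767 = 3.082 J
μ_k = W_f/(mg cosθ · L) = 3.082/(1.176 × 5.32) = 0.4924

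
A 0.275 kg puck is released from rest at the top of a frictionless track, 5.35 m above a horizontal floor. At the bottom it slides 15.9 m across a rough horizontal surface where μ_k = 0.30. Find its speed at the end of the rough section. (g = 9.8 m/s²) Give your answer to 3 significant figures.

v = 3.37 m/s

Energy bookkeeping (friction removes W_f = μ_k N d):
mgh = ½mv² + μ_k m g d
W_f = μ_k mg d = (0.30)(0.275)(9.8)(15.9) = 12.86 J
½mv² = mgh − W_f = 14.418 − 12.86 = 1.5631 J
v = √(2 × 1.5631/0.275) = 3.372 m/s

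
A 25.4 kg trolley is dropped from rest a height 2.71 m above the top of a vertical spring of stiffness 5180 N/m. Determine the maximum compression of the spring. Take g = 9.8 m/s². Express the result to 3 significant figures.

Let x be the compression. The total drop is H + x, and the trolley is instantaneously at rest at max compression, so energy conservation gives:
mg(H + x) = ½kx²
½(5180)x² − (25.4)(9.8)x − (25.4)(9.8)(2.71) = 0
2590x² − 248.9x − 674.6 = 0
x = [248.9 + √(61961 + 6.9886e+06)]/(2 × 2590) = 0.5607 m

x = 0.561 m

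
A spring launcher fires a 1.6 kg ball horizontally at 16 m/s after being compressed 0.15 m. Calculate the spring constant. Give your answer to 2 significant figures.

k = 18000 N/m

½kx² = ½mv²
k = mv²/x² = (1.6)(16)²/(0.15)² = 18204 N/m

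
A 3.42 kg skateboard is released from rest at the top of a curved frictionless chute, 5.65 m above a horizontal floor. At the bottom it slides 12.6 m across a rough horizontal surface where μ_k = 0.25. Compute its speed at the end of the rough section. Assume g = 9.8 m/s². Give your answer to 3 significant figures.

Applying the work–energy principle:
mgh = ½mv² + μ_k m g d
W_f = μ_k mg d = (0.25)(3.42)(9.8)(12.6) = 105.6 J
½mv² = mgh − W_f = 189.37 − 105.6 = 83.790 J
v = √(2 × 83.790/3.42) = 7.000 m/s

v = 7.00 m/s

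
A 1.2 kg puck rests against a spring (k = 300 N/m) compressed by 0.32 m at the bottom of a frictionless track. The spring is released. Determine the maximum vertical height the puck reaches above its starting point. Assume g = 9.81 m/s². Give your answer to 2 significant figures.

Energy conservation from release to the highest point: ½kx² = mgh
h = kx²/(2mg) = (300)(0.32)²/(2 × 1.2 × 9.81) = 1.305 m

h = 1.3 m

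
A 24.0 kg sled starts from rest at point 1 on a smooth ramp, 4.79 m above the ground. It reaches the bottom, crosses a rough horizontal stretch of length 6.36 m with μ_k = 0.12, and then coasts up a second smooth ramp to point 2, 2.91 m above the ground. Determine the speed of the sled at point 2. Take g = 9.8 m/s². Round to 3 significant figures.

v = 4.68 m/s

Energy at 1: mgh₁ = (24.0)(9.8)(4.79) = 1126.6 J
Friction loss: W_f = μ_k mg d = 179.5 J
At 2: ½mv² + mgh₂ = mgh₁ − W_f
½mv² = 1126.6 − 179.5 − 684.43 = 262.67 J
v = √(2 × 262.67/24.0) = 4.679 m/s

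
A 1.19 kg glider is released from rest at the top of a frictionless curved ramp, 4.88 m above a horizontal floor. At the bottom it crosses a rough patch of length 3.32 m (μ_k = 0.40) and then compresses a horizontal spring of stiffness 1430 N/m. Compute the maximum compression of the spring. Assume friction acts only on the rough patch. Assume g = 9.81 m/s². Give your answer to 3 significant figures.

Initial energy: E₁ = mgh = (1.19)(9.81)(4.88) = 56.969 J
Friction removes W_f = μ_k mg d = (0.40)(1.19)(9.81)(3.32) = 15.50 J
Energy reaching the spring: E = 56.969 − 15.50 = 41.466 J
At max compression ½kx² = E ⇒ x = √(2E/k) = √(2 × 41.466/1430) = 0.2408 m

x = 0.241 m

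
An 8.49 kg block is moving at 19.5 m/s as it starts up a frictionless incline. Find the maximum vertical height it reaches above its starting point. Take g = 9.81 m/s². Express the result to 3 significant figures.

h = 19.4 m

By energy conservation, ½mv² = mgh
h = v²/(2g) = 19.5²/(2 × 9.81) = 19.38 m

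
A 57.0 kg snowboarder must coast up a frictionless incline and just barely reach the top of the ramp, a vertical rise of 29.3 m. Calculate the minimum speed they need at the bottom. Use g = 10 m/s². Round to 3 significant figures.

v = 24.2 m/s

At the top they are momentarily at rest, so all KE converts to PE: ½mv² = mgh
v = √(2gh) = √(2 × 10 × 29.3) = 24.21 m/s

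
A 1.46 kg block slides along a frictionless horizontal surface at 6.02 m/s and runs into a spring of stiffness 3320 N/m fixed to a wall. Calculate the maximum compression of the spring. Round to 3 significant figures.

Conservation of energy between contact and max compression: ½mv² = ½kx²
x = v√(m/k) = 6.02 × √(1.46/3320) = 0.1262 m

x = 0.126 m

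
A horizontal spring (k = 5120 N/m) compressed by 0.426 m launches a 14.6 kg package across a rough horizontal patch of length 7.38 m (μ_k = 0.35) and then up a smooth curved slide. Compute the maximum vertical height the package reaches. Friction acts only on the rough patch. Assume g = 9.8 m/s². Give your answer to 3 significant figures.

Spring energy: E₀ = ½kx² = ½(5120)(0.426)² = 464.58 J
Friction: W_f = μ_k mg d = (0.35)(14.6)(9.8)(7.38) = 369.6 J
Energy at base of ramp: E = 464.58 − 369.6 = 95.003 J
At max height all remaining energy is PE: mgh = E ⇒ h = E/(mg) = 95.003/(14.6 × 9.8) = 0.6640 m

h = 0.664 m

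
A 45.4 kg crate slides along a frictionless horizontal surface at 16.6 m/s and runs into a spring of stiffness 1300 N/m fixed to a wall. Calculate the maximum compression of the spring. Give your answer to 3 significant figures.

At max compression the crate is momentarily at rest: ½mv² = ½kx²
x = v√(m/k) = 16.6 × √(45.4/1300) = 3.102 m

x = 3.10 m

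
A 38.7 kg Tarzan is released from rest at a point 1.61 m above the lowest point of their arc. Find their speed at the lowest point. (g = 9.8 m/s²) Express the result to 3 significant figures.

v = 5.62 m/s

Mechanical energy is conserved (no friction): mgh = ½mv²
v = √(2gh) = √(2 × 9.8 × 1.61) = √31.556 = 5.617 m/s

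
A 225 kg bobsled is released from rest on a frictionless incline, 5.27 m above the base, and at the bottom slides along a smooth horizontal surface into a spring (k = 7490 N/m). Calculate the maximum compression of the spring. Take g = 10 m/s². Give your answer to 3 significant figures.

x = 1.78 m

At max compression the bobsled is momentarily at rest: mgh = ½kx²
x = √(2mgh/k) = √(2 × 225 × 10 × 5.27 / 7490) = 1.779 m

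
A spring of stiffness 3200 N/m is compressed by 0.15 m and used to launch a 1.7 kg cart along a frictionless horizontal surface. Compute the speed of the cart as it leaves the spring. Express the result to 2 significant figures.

v = 6.5 m/s

Conservation of energy: ½kx² = ½mv²
v = x√(k/m) = 0.15 × √(3200/1.7) = 6.508 m/s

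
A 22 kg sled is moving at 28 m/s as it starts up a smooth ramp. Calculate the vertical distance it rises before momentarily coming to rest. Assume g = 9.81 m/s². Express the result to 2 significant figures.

h = 40 m

By energy conservation, ½mv² = mgh
h = v²/(2g) = 28²/(2 × 9.81) = 39.96 m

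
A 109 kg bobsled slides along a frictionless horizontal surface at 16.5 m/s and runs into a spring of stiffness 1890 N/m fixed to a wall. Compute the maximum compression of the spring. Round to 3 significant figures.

x = 3.96 m

Conservation of energy between contact and max compression: ½mv² = ½kx²
x = v√(m/k) = 16.5 × √(109/1890) = 3.962 m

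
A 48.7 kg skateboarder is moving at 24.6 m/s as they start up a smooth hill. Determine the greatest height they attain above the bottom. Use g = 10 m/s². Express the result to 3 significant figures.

h = 30.3 m

By energy conservation, ½mv² = mgh
h = v²/(2g) = 24.6²/(2 × 10) = 30.26 m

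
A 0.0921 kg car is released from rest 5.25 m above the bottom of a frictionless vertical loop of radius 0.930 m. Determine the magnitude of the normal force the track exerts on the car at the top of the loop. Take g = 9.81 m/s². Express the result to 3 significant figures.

N = 5.68 N

Energy from release to top (height 2r): mgh = ½mv_top² + mg(2r)
v_top² = 2g(h − 2r) = 2(9.81)(5.25 − 1.860) = 66.512 m²/s²
At the top, both N and weight point toward the centre: N + mg = mv_top²/r
N = m(v_top²/r − g) = 0.0921(66.512/0.930 − 9.81) = 5.683 N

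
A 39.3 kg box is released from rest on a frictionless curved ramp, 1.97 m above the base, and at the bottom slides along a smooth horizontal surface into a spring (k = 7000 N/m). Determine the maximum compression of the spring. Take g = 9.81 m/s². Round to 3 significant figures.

x = 0.466 m

Gravitational PE at the top equals spring PE at max compression: mgh = ½kx²
x = √(2mgh/k) = √(2 × 39.3 × 9.81 × 1.97 / 7000) = 0.4658 m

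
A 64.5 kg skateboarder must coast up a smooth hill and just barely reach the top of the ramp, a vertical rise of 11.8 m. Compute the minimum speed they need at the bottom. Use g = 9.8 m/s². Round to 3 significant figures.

At the top they are momentarily at rest, so all KE converts to PE: ½mv² = mgh
v = √(2gh) = √(2 × 9.8 × 11.8) = 15.21 m/s

v = 15.2 m/s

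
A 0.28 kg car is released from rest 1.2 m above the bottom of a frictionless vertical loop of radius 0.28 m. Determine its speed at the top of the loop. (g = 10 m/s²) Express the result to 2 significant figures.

v = 3.6 m/s

Energy conservation: mgh = ½mv_top² + mg(2r)
v_top² = 2g(h − 2r) = 2(10)(1.2 − 0.5600) = 12.80
v_top = 3.578 m/s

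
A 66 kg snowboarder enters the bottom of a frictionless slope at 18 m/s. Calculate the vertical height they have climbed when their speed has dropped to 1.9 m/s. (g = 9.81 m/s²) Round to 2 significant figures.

Conservation of energy: ½mv₁² = ½mv₂² + mgh
h = (v₁² − v₂²)/(2g) = (18² − 1.9²)/(2 × 9.81) = 16.33 m

h = 16 m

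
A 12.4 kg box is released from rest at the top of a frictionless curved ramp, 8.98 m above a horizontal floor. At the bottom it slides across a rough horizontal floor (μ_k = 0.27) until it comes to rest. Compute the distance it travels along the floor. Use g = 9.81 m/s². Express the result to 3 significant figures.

Applying the work–energy principle:
At rest all PE has been dissipated by friction: mgh = μ_k m g d
d = h/μ_k = 8.98/0.27 = 33.26 m

d = 33.3 m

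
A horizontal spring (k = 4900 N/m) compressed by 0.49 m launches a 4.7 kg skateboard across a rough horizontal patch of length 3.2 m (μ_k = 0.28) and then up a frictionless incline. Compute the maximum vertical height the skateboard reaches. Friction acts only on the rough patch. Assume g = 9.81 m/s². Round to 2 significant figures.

Spring energy: E₀ = ½kx² = ½(4900)(0.49)² = 588.25 J
Friction: W_f = μ_k mg d = (0.28)(4.7)(9.81)(3.2) = 41.31 J
Energy at base of ramp: E = 588.25 − 41.31 = 546.93 J
At max height all remaining energy is PE: mgh = E ⇒ h = E/(mg) = 546.93/(4.7 × 9.81) = 11.86 m

h = 12 m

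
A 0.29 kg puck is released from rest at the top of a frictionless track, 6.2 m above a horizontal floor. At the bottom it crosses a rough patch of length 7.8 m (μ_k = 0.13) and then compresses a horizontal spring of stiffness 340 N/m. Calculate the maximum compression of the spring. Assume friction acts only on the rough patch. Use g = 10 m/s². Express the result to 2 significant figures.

Initial energy: E₁ = mgh = (0.29)(10)(6.2) = 17.980 J
Friction removes W_f = μ_k mg d = (0.13)(0.29)(10)(7.8) = 2.941 J
Energy reaching the spring: E = 17.980 − 2.941 = 15.039 J
At max compression ½kx² = E ⇒ x = √(2E/k) = √(2 × 15.039/340) = 0.2974 m

x = 0.30 m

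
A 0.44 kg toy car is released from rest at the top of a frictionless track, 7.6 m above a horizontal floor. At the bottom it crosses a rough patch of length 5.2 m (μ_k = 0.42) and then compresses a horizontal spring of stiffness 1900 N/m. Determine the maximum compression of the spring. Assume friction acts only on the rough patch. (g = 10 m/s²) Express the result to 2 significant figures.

x = 0.16 m

Initial energy: E₁ = mgh = (0.44)(10)(7.6) = 33.440 J
Friction removes W_f = μ_k mg d = (0.42)(0.44)(10)(5.2) = 9.610 J
Energy reaching the spring: E = 33.440 − 9.610 = 23.830 J
At max compression ½kx² = E ⇒ x = √(2E/k) = √(2 × 23.830/1900) = 0.1584 m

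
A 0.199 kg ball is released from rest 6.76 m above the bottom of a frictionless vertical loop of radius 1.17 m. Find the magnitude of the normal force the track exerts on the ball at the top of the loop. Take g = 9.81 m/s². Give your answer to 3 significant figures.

N = 12.8 N

Energy from release to top (height 2r): mgh = ½mv_top² + mg(2r)
v_top² = 2g(h − 2r) = 2(9.81)(6.76 − 2.340) = 86.720 m²/s²
At the top, both N and weight point toward the centre: N + mg = mv_top²/r
N = m(v_top²/r − g) = 0.199(86.720/1.17 − 9.81) = 12.80 N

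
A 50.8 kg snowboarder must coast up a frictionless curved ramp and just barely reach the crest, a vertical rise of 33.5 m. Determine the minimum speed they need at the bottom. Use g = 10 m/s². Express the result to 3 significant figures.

v = 25.9 m/s

At the top they are momentarily at rest, so all KE converts to PE: ½mv² = mgh
v = √(2gh) = √(2 × 10 × 33.5) = 25.88 m/s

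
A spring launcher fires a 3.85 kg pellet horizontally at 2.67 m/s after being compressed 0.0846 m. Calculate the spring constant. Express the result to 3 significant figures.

½kx² = ½mv²
k = mv²/x² = (3.85)(2.67)²/(0.0846)² = 3835 N/m

k = 3830 N/m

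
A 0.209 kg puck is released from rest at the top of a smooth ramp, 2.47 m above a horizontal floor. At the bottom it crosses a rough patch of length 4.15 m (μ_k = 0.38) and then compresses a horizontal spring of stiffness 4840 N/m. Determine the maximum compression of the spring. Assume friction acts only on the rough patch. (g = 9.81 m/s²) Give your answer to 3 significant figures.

Initial energy: E₁ = mgh = (0.209)(9.81)(2.47) = 5.0642 J
Friction removes W_f = μ_k mg d = (0.38)(0.209)(9.81)(4.15) = 3.233 J
Energy reaching the spring: E = 5.0642 − 3.233 = 1.8309 J
At max compression ½kx² = E ⇒ x = √(2E/k) = √(2 × 1.8309/4840) = 0.02751 m

x = 0.0275 m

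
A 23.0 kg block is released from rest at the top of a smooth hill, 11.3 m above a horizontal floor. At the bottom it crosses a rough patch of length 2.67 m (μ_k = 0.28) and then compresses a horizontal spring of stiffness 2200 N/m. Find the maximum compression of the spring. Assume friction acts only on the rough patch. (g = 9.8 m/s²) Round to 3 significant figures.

Initial energy: E₁ = mgh = (23.0)(9.8)(11.3) = 2547.0 J
Friction removes W_f = μ_k mg d = (0.28)(23.0)(9.8)(2.67) = 168.5 J
Energy reaching the spring: E = 2547.0 − 168.5 = 2378.5 J
At max compression ½kx² = E ⇒ x = √(2E/k) = √(2 × 2378.5/2200) = 1.470 m

x = 1.47 m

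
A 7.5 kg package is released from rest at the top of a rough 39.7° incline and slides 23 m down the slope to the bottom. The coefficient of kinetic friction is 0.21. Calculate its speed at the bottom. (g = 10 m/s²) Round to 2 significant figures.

v = 15 m/s

Work–energy: mg(L sinθ) − μ_k(mg cosθ)L = ½mv²
mgh = mgL sinθ = (7.5)(10)(23)sin39.7° = 1101.9 J
W_f = μ_k mg cosθ · L = (0.21)(7.5)(10)cos39.7°·23 = 278.7 J
½mv² = 1101.9 − 278.7 = 823.16 J
v = √(2 × 823.16/7.5) = 14.82 m/s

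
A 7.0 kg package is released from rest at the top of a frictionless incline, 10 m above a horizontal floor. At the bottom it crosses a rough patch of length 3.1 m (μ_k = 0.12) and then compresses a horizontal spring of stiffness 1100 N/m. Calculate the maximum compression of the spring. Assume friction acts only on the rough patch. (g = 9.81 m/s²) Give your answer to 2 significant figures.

Initial energy: E₁ = mgh = (7.0)(9.81)(10) = 686.70 J
Friction removes W_f = μ_k mg d = (0.12)(7.0)(9.81)(3.1) = 25.55 J
Energy reaching the spring: E = 686.70 − 25.55 = 661.15 J
At max compression ½kx² = E ⇒ x = √(2E/k) = √(2 × 661.15/1100) = 1.096 m

x = 1.1 m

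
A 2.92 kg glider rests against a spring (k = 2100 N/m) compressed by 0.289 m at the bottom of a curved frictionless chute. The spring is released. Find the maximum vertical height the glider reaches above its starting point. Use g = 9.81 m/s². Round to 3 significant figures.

h = 3.06 m

All spring PE becomes gravitational PE at the highest point: ½kx² = mgh
h = kx²/(2mg) = (2100)(0.289)²/(2 × 2.92 × 9.81) = 3.061 m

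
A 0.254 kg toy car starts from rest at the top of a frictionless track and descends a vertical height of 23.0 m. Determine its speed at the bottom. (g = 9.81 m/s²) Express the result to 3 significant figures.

v = 21.2 m/s

Equating total energy at the two states: mgh = ½mv²
v = √(2gh) = √(2 × 9.81 × 23.0) = √451.26 = 21.24 m/s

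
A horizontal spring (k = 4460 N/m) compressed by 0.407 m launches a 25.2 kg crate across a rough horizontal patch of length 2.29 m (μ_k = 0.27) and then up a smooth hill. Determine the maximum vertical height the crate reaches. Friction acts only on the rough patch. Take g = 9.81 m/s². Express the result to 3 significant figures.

Spring energy: E₀ = ½kx² = ½(4460)(0.407)² = 369.40 J
Friction: W_f = μ_k mg d = (0.27)(25.2)(9.81)(2.29) = 152.9 J
Energy at base of ramp: E = 369.40 − 152.9 = 216.55 J
At max height all remaining energy is PE: mgh = E ⇒ h = E/(mg) = 216.55/(25.2 × 9.81) = 0.8760 m

h = 0.876 m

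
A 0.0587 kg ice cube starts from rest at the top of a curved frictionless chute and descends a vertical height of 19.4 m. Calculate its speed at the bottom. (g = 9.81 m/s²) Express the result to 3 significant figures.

Equating total energy at the two states: mgh = ½mv²
v = √(2gh) = √(2 × 9.81 × 19.4) = √380.63 = 19.51 m/s

v = 19.5 m/s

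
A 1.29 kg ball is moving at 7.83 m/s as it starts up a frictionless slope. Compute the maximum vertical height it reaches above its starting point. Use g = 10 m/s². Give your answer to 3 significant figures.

By energy conservation, ½mv² = mgh
h = v²/(2g) = 7.83²/(2 × 10) = 3.065 m

h = 3.07 m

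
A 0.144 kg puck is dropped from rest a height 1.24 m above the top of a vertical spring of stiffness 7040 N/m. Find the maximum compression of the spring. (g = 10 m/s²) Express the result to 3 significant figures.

x = 0.0227 m

Let x be the compression. The total drop is H + x, and the puck is instantaneously at rest at max compression, so energy conservation gives:
mg(H + x) = ½kx²
½(7040)x² − (0.144)(10)x − (0.144)(10)(1.24) = 0
3520x² − 1.440x − 1.786 = 0
x = [1.440 + √(2.074 + 25141)]/(2 × 3520) = 0.02273 m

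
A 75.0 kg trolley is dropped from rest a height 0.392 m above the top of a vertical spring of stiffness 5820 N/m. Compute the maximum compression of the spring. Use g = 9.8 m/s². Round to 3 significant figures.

x = 0.465 m

Take the reference level at the top of the uncompressed spring. At max compression the trolley has fallen H + x and is momentarily at rest:
mg(H + x) = ½kx²
½(5820)x² − (75.0)(9.8)x − (75.0)(9.8)(0.392) = 0
2910x² − 735.0x − 288.1 = 0
x = [735.0 + √(540225 + 3.3537e+06)]/(2 × 2910) = 0.4653 m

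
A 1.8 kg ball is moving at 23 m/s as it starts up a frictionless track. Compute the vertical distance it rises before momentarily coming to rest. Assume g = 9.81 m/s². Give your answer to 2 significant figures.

Setting KE at the bottom equal to PE gained: ½mv² = mgh
h = v²/(2g) = 23²/(2 × 9.81) = 26.96 m

h = 27 m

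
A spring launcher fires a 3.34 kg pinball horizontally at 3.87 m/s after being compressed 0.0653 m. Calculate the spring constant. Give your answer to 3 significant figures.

k = 11700 N/m

Energy stored in the spring equals the launch KE: ½kx² = ½mv²
k = mv²/x² = (3.34)(3.87)²/(0.0653)² = 11731 N/m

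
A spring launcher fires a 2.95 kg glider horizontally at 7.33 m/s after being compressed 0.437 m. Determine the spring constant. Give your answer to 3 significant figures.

k = 830 N/m

½kx² = ½mv²
k = mv²/x² = (2.95)(7.33)²/(0.437)² = 830.0 N/m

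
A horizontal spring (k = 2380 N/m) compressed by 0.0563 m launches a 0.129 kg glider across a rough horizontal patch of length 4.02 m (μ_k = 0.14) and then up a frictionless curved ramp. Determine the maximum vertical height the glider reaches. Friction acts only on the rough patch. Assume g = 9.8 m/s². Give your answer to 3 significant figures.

h = 2.42 m

Spring energy: E₀ = ½kx² = ½(2380)(0.0563)² = 3.7719 J
Friction: W_f = μ_k mg d = (0.14)(0.129)(9.8)(4.02) = 0.7115 J
Energy at base of ramp: E = 3.7719 − 0.7115 = 3.0604 J
At max height all remaining energy is PE: mgh = E ⇒ h = E/(mg) = 3.0604/(0.129 × 9.8) = 2.421 m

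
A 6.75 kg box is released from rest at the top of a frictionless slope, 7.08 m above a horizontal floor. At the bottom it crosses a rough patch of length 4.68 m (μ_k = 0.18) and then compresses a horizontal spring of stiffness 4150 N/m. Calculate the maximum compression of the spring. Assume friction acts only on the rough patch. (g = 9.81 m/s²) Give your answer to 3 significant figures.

x = 0.446 m

Initial energy: E₁ = mgh = (6.75)(9.81)(7.08) = 468.82 J
Friction removes W_f = μ_k mg d = (0.18)(6.75)(9.81)(4.68) = 55.78 J
Energy reaching the spring: E = 468.82 − 55.78 = 413.04 J
At max compression ½kx² = E ⇒ x = √(2E/k) = √(2 × 413.04/4150) = 0.4462 m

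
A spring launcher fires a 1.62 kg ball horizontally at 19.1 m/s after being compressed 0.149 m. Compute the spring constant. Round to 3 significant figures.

k = 26600 N/m

Energy stored in the spring equals the launch KE: ½kx² = ½mv²
k = mv²/x² = (1.62)(19.1)²/(0.149)² = 26620 N/m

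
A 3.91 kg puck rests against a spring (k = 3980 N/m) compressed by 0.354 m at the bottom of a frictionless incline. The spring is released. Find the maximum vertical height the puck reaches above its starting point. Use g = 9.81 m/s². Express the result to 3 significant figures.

h = 6.50 m

All spring PE becomes gravitational PE at the highest point: ½kx² = mgh
h = kx²/(2mg) = (3980)(0.354)²/(2 × 3.91 × 9.81) = 6.502 m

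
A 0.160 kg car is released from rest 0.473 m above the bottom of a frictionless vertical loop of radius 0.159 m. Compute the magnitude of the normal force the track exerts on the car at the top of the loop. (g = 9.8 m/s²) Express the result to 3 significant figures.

Energy from release to top (height 2r): mgh = ½mv_top² + mg(2r)
v_top² = 2g(h − 2r) = 2(9.8)(0.473 − 0.3180) = 3.0380 m²/s²
At the top, both N and weight point toward the centre: N + mg = mv_top²/r
N = m(v_top²/r − g) = 0.160(3.0380/0.159 − 9.8) = 1.489 N

N = 1.49 N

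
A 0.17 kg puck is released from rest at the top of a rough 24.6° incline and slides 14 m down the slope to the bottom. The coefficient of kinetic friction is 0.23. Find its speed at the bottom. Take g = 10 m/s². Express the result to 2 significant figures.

v = 7.6 m/s

Work–energy: mg(L sinθ) − μ_k(mg cosθ)L = ½mv²
mgh = mgL sinθ = (0.17)(10)(14)sin24.6° = 9.9075 J
W_f = μ_k mg cosθ · L = (0.23)(0.17)(10)cos24.6°·14 = 4.977 J
½mv² = 9.9075 − 4.977 = 4.9303 J
v = √(2 × 4.9303/0.17) = 7.616 m/s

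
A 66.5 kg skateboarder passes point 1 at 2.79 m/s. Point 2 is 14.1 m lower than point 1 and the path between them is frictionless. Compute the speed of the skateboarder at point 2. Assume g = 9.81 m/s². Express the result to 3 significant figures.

Energy conservation between the two points: ½mv₀² + mgh = ½mv²
v² = v₀² + 2gh = (2.79)² + 2(9.81)(14.1) = 284.43
v = √284.43 = 16.86 m/s

v = 16.9 m/s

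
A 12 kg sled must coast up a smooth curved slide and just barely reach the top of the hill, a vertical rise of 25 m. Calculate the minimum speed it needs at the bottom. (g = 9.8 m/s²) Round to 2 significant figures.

At the top it is momentarily at rest, so all KE converts to PE: ½mv² = mgh
v = √(2gh) = √(2 × 9.8 × 25) = 22.14 m/s

v = 22 m/s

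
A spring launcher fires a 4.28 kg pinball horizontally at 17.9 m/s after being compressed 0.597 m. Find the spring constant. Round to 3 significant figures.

k = 3850 N/m

½kx² = ½mv²
k = mv²/x² = (4.28)(17.9)²/(0.597)² = 3848 N/m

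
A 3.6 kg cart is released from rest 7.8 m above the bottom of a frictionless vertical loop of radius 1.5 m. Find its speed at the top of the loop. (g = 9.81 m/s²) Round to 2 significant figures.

Energy conservation: mgh = ½mv_top² + mg(2r)
v_top² = 2g(h − 2r) = 2(9.81)(7.8 − 3.000) = 94.18
v_top = 9.704 m/s

v = 9.7 m/s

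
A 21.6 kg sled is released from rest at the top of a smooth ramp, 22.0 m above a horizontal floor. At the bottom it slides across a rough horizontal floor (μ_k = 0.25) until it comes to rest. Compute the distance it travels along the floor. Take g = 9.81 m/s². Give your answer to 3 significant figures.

Applying the work–energy principle:
At rest all PE has been dissipated by friction: mgh = μ_k m g d
d = h/μ_k = 22.0/0.25 = 88.00 m

d = 88.0 m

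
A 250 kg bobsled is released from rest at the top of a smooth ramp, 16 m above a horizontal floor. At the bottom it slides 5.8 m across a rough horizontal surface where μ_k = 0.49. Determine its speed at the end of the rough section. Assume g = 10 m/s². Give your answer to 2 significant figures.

v = 16 m/s

Energy at the top = energy at the end + work done against friction:
mgh = ½mv² + μ_k m g d
W_f = μ_k mg d = (0.49)(250)(10)(5.8) = 7105 J
½mv² = mgh − W_f = 40000 − 7105 = 32895 J
v = √(2 × 32895/250) = 16.22 m/s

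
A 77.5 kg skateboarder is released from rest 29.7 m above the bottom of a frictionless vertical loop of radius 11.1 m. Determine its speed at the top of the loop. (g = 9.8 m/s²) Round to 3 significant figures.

Energy conservation: mgh = ½mv_top² + mg(2r)
v_top² = 2g(h − 2r) = 2(9.8)(29.7 − 22.20) = 147.0
v_top = 12.12 m/s

v = 12.1 m/s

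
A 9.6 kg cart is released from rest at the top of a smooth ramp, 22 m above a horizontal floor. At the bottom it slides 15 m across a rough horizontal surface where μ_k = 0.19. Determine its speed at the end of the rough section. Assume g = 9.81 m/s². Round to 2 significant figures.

Applying the work–energy principle:
mgh = ½mv² + μ_k m g d
W_f = μ_k mg d = (0.19)(9.6)(9.81)(15) = 268.4 J
½mv² = mgh − W_f = 2071.9 − 268.4 = 1803.5 J
v = √(2 × 1803.5/9.6) = 19.38 m/s

v = 19 m/s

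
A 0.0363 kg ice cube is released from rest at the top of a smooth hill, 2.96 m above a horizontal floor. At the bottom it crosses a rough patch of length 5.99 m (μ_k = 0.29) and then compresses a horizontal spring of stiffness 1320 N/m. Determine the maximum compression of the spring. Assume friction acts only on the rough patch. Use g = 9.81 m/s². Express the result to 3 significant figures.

x = 0.0257 m

Initial energy: E₁ = mgh = (0.0363)(9.81)(2.96) = 1.0541 J
Friction removes W_f = μ_k mg d = (0.29)(0.0363)(9.81)(5.99) = 0.6186 J
Energy reaching the spring: E = 1.0541 − 0.6186 = 0.43548 J
At max compression ½kx² = E ⇒ x = √(2E/k) = √(2 × 0.43548/1320) = 0.02569 m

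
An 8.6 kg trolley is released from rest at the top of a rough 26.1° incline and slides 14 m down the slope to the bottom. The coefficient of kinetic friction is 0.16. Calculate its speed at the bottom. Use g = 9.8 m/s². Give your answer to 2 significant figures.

v = 9.0 m/s

Work–energy: mg(L sinθ) − μ_k(mg cosθ)L = ½mv²
mgh = mgL sinθ = (8.6)(9.8)(14)sin26.1° = 519.09 J
W_f = μ_k mg cosθ · L = (0.16)(8.6)(9.8)cos26.1°·14 = 169.5 J
½mv² = 519.09 − 169.5 = 349.56 J
v = √(2 × 349.56/8.6) = 9.016 m/s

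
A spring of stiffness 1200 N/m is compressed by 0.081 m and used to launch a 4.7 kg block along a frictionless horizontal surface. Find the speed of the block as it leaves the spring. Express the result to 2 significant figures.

Spring PE converts entirely to kinetic energy: ½kx² = ½mv²
v = x√(k/m) = 0.081 × √(1200/4.7) = 1.294 m/s

v = 1.3 m/s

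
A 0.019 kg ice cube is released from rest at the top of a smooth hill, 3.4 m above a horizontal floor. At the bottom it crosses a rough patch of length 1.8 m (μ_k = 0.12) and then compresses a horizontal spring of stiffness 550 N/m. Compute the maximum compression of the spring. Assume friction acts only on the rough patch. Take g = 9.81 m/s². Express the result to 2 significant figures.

Initial energy: E₁ = mgh = (0.019)(9.81)(3.4) = 0.63373 J
Friction removes W_f = μ_k mg d = (0.12)(0.019)(9.81)(1.8) = 0.04026 J
Energy reaching the spring: E = 0.63373 − 0.04026 = 0.59347 J
At max compression ½kx² = E ⇒ x = √(2E/k) = √(2 × 0.59347/550) = 0.04645 m

x = 0.046 m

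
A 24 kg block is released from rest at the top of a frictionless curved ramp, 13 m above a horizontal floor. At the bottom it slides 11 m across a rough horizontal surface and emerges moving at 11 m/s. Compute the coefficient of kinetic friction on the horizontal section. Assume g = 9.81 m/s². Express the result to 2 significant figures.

Energy at the top = energy at the end + work done against friction:
mgh = ½mv² + μ_k m g d
mgh = 3060.7 J; ½mv² = 1452.0 J
W_f = 3060.7 − 1452.0 = 1609 J
μ_k = W_f/(mg·d) = 1609/(235.4 × 11) = 0.6212

μ_k = 0.62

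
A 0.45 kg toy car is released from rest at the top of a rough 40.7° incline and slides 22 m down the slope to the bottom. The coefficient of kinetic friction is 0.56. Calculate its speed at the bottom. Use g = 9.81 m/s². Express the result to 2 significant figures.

Taking the bottom as reference, mgh = ½mv² + μ_k N L with h = L sinθ, N = mg cosθ:
mgh = mgL sinθ = (0.45)(9.81)(22)sin40.7° = 63.331 J
W_f = μ_k mg cosθ · L = (0.56)(0.45)(9.81)cos40.7°·22 = 41.23 J
½mv² = 63.331 − 41.23 = 22.099 J
v = √(2 × 22.099/0.45) = 9.910 m/s

v = 9.9 m/s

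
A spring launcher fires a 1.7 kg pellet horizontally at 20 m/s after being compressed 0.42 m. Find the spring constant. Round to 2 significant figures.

½kx² = ½mv²
k = mv²/x² = (1.7)(20)²/(0.42)² = 3855 N/m

k = 3900 N/m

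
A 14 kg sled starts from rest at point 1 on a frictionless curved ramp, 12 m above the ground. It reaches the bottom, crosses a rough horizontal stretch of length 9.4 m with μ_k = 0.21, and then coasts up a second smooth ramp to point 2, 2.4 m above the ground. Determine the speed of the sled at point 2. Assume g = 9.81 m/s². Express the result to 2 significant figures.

Energy at 1: mgh₁ = (14)(9.81)(12) = 1648.1 J
Friction loss: W_f = μ_k mg d = 271.1 J
At 2: ½mv² + mgh₂ = mgh₁ − W_f
½mv² = 1648.1 − 271.1 − 329.62 = 1047.4 J
v = √(2 × 1047.4/14) = 12.23 m/s

v = 12 m/s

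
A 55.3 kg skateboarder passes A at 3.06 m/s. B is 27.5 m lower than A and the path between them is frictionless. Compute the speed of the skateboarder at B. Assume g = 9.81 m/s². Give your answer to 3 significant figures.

Energy conservation between the two points: ½mv₀² + mgh = ½mv²
The mass cancels from both sides.
v² = v₀² + 2gh = (3.06)² + 2(9.81)(27.5) = 548.91
v = √548.91 = 23.43 m/s

v = 23.4 m/s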